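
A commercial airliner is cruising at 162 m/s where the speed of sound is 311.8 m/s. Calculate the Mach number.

M = v/a = 162 / 311.8 = 0.52

M = 0.52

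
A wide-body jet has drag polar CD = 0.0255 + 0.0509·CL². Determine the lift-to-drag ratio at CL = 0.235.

L/D = 8.3

CD = 0.0255 + 0.0509 × 0.235² = 0.02831
L/D = CL/CD = 0.235 / 0.02831 = 8.3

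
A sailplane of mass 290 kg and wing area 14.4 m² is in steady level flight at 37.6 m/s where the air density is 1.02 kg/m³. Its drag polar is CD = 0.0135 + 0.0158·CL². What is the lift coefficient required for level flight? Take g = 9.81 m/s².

In steady level flight, lift balances weight: W = mg = 290 × 9.81 = 2844.9 N.
q = ½ρv² = ½ × 1.02 × 37.6² = 721 Pa.
Required CL = L/(qS) = 2844.9/(721·14.4) = 0.274.

CL = 0.274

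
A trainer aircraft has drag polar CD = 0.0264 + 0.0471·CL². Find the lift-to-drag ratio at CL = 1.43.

L/D = 11.7

CD = 0.0264 + 0.0471 × 1.43² = 0.1227
L/D = CL/CD = 1.43 / 0.1227 = 11.7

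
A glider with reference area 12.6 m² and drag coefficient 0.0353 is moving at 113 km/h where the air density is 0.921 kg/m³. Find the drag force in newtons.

Convert speed: v = 113 km/h ÷ 3.6 = 31.39 m/s.
Dynamic pressure q = ½ρv² = ½ × 0.921 × 31.39² = 453.7 Pa.
D = q·S·CD = 453.7 × 12.6 × 0.0353 = 202 N

D = 202 N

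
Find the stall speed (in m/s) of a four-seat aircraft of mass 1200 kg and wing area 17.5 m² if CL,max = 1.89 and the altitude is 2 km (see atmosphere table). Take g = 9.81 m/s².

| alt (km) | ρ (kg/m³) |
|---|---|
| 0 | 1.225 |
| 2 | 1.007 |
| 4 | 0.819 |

At 2 km, from the table: ρ = 1.007 kg/m³.
Stall occurs when L = W at CL,max. W = mg = 1200 × 9.81 = 11770 N.
V_stall = √(2W/(ρ·S·CL,max)) = √(2 × 11770 / (1.007 × 17.5 × 1.89))
V_stall = √706.9 = 26.6 m/s

V_stall = 26.6 m/s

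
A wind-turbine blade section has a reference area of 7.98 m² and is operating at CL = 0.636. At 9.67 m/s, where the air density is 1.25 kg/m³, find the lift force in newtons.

Dynamic pressure q = ½ρv² = ½ × 1.25 × 9.67² = 58.44 Pa.
L = q·S·CL = 58.44 × 7.98 × 0.636 = 297 N

L = 297 N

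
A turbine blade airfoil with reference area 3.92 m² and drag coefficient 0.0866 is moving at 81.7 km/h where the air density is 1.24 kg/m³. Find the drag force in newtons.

D = 108 N

Convert speed: v = 81.7 km/h ÷ 3.6 = 22.69 m/s.
Dynamic pressure q = ½ρv² = ½ × 1.24 × 22.69² = 319.3 Pa.
D = q·S·CD = 319.3 × 3.92 × 0.0866 = 108 N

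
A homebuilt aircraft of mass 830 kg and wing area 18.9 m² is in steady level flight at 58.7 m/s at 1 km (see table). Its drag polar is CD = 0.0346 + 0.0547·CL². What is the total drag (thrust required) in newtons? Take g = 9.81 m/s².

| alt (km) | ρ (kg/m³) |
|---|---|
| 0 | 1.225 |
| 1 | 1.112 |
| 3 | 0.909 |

At 1 km, from the table: ρ = 1.112 kg/m³.
Level flight ⇒ L = W = m·g = 830 × 9.81 = 8142.3 N.
Dynamic pressure q = 0.5 × 1.112 × 58.7² = 1916 Pa.
CL = W/(q·S) = 8142.3 / (1916 × 18.9) = 0.2249.
CD = 0.0346 + 0.0547 × 0.2249² = 0.03737.
D = q·S·CD = 1916 × 18.9 × 0.03737 = 1353 N

D = 1350 N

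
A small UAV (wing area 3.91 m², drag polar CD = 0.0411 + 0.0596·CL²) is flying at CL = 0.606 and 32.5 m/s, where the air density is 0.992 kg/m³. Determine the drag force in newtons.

CD = 0.0411 + 0.0596 × 0.606² = 0.06299
D = ½ρv²S·CD = ½ × 0.992 × 32.5² × 3.91 × 0.06299 = 129 N

D = 129 N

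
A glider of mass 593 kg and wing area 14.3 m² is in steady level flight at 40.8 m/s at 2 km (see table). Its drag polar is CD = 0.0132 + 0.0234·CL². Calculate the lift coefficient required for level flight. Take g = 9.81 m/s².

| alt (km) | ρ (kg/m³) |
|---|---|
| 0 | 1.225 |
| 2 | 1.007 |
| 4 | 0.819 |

At 2 km, from the table: ρ = 1.007 kg/m³.
In steady level flight, lift balances weight: W = mg = 593 × 9.81 = 5817.3 N.
q = ½ρv² = ½ × 1.007 × 40.8² = 838.1 Pa.
Required CL = L/(qS) = 5817.3/(838.1·14.3) = 0.4854.

CL = 0.485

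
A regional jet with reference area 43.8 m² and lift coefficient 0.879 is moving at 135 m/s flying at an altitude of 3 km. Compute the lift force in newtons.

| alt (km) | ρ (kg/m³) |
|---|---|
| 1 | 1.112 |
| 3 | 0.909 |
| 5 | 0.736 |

At 3 km, from the table: ρ = 0.909 kg/m³.
L = ½ρv²S·CL = ½ × 0.909 × 135² × 43.8 × 0.879 = 3.19×10^5 N ≈ 319 kN

L = 3.19×10^5 N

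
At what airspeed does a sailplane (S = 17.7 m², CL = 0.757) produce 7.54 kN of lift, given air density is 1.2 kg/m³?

v = 30.6 m/s

L = ½ρv²S·CL ⇒ v = √(2L/(ρ·S·CL))
v = √(2 × 7540 / (1.2 × 17.7 × 0.757)) = √937.9 = 30.6 m/s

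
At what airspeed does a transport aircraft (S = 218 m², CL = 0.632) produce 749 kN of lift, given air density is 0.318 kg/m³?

v = 185 m/s

L = ½ρv²S·CL ⇒ v = √(2L/(ρ·S·CL))
v = √(2 × 7.49×10^5 / (0.318 × 218 × 0.632)) = √34190 = 185 m/s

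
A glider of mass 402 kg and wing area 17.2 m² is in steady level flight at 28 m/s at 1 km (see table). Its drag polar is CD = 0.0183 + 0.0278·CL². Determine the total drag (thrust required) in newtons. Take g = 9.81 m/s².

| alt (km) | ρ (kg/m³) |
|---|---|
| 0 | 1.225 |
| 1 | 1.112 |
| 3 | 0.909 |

D = 195 N

At 1 km, from the table: ρ = 1.112 kg/m³.
Level flight ⇒ L = W = m·g = 402 × 9.81 = 3943.6 N.
q = ½ρv² = ½ × 1.112 × 28² = 435.9 Pa.
Required CL = L/(qS) = 3943.6/(435.9·17.2) = 0.526.
CD = 0.0183 + 0.0278 × 0.526² = 0.02599.
D = q·S·CD = 435.9 × 17.2 × 0.02599 = 194.9 N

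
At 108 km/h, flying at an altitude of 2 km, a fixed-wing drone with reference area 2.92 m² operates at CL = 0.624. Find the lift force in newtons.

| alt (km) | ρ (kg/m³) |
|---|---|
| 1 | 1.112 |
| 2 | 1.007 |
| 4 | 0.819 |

L = 826 N

At 2 km, from the table: ρ = 1.007 kg/m³.
Convert speed: v = 108 km/h ÷ 3.6 = 30 m/s.
L = ½ρv²S·CL = ½ × 1.007 × 30² × 2.92 × 0.624 = 826 N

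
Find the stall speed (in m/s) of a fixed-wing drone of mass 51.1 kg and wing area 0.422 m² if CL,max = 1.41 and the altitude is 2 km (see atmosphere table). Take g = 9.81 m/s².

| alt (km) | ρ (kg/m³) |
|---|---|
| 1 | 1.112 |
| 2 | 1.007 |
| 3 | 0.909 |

At 2 km, from the table: ρ = 1.007 kg/m³.
Stall occurs when L = W at CL,max. W = mg = 51.1 × 9.81 = 501.3 N.
V_stall = √(2W/(ρ·S·CL,max)) = √(2 × 501.3 / (1.007 × 0.422 × 1.41))
V_stall = √1673 = 40.9 m/s

V_stall = 40.9 m/s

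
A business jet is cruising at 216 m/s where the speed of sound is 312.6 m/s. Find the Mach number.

M = v/a = 216 / 312.6 = 0.691

M = 0.691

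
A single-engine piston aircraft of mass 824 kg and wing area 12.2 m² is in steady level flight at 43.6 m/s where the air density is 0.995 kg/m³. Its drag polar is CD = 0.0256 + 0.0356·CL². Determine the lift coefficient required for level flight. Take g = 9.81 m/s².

CL = 0.701

Level flight ⇒ L = W = m·g = 824 × 9.81 = 8083.4 N.
Dynamic pressure q = 0.5 × 0.995 × 43.6² = 945.7 Pa.
CL = 2W/(ρv²S) = 2×8083.4/(0.995×43.6²×12.2) = 0.7006.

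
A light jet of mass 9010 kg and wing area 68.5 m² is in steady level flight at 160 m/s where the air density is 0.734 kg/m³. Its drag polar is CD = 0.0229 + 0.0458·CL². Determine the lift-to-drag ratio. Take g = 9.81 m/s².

Level flight ⇒ L = W = m·g = 9010 × 9.81 = 88388 N.
q = ½ρv² = ½ × 0.734 × 160² = 9395 Pa.
Required CL = L/(qS) = 88388/(9395·68.5) = 0.1373.
CD = 0.0229 + 0.0458 × 0.1373² = 0.02376.
L/D = CL/CD = 0.1373 / 0.02376 = 5.78

L/D = 5.78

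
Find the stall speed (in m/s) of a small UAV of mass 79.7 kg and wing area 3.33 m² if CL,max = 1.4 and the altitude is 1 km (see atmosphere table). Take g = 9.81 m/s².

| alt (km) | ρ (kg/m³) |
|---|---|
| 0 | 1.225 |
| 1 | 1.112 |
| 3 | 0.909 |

V_stall = 17.4 m/s

At 1 km, from the table: ρ = 1.112 kg/m³.
Stall occurs when L = W at CL,max. W = mg = 79.7 × 9.81 = 781.9 N.
From L = ½ρV²S·CL,max = W: V_stall = √(2W/(ρSCL,max)) = √(2·781.9/(1.112·3.33·1.4))
V_stall = √301.6 = 17.4 m/s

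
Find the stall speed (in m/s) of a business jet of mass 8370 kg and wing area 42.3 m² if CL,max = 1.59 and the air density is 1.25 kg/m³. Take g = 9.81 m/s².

V_stall = 44.2 m/s

Stall occurs when L = W at CL,max. W = mg = 8370 × 9.81 = 82110 N.
From L = ½ρV²S·CL,max = W: V_stall = √(2W/(ρSCL,max)) = √(2·82110/(1.25·42.3·1.59))
V_stall = √1953 = 44.2 m/s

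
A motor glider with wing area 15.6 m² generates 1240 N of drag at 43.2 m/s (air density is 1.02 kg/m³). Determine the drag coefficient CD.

CD = 0.0835

From D = ½ρv²S·CD, rearranging gives CD = 2D/(ρv²S).
CD = 2 × 1240 / (1.02 × 43.2² × 15.6) = 0.0835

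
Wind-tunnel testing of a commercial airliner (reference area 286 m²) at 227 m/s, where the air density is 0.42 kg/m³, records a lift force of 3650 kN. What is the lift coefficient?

CL = 1.18

From L = ½ρv²S·CL, rearranging gives CL = 2L/(ρv²S).
CL = 2 × 3.65×10^6 / (0.42 × 227² × 286) = 1.18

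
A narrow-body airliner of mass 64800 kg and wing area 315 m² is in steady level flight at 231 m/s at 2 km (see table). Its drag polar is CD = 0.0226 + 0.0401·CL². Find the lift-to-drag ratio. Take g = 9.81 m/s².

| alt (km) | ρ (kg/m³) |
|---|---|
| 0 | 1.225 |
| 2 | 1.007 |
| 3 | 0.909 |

At 2 km, from the table: ρ = 1.007 kg/m³.
In steady level flight, lift balances weight: W = mg = 64800 × 9.81 = 6.3569×10^5 N.
q = ½ρv² = ½ × 1.007 × 231² = 26870 Pa.
CL = 2W/(ρv²S) = 2×6.3569×10^5/(1.007×231²×315) = 0.07511.
CD = 0.0226 + 0.0401 × 0.07511² = 0.02283.
L/D = CL/CD = 0.07511 / 0.02283 = 3.29

L/D = 3.29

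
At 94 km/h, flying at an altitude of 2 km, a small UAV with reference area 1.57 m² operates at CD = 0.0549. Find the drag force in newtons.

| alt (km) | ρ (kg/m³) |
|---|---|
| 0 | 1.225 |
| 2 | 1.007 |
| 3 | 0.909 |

D = 29.6 N

At 2 km, from the table: ρ = 1.007 kg/m³.
Convert speed: v = 94 km/h ÷ 3.6 = 26.11 m/s.
Dynamic pressure q = ½ρv² = ½ × 1.007 × 26.11² = 343.3 Pa.
D = q·S·CD = 343.3 × 1.57 × 0.0549 = 29.6 N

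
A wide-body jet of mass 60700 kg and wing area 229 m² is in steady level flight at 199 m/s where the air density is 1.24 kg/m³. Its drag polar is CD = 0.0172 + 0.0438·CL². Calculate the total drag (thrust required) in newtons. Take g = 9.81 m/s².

Weight W = mg = 60700 × 9.81 = 5.9547×10^5 N; in level flight L = W.
Dynamic pressure q = 0.5 × 1.24 × 199² = 24550 Pa.
CL = 2W/(ρv²S) = 2×5.9547×10^5/(1.24×199²×229) = 0.1059.
CD = 0.0172 + 0.0438 × 0.1059² = 0.01769.
D = q·S·CD = 24550 × 229 × 0.01769 = 99470 N

D = 99500 N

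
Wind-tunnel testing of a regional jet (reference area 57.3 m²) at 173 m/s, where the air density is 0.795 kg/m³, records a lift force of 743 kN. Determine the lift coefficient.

CL = 1.09

From L = ½ρv²S·CL, rearranging gives CL = 2L/(ρv²S).
CL = 2 × 7.43×10^5 / (0.795 × 173² × 57.3) = 1.09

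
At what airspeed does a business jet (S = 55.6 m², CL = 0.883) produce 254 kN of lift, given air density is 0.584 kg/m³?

L = ½ρv²S·CL ⇒ v = √(2L/(ρ·S·CL))
v = √(2 × 2.54×10^5 / (0.584 × 55.6 × 0.883)) = √17720 = 133 m/s

v = 133 m/s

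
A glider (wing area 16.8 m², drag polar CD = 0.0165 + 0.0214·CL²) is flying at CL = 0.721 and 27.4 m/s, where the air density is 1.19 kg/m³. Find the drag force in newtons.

D = 207 N

CD = 0.0165 + 0.0214 × 0.721² = 0.02762
D = ½ρv²S·CD = ½ × 1.19 × 27.4² × 16.8 × 0.02762 = 207 N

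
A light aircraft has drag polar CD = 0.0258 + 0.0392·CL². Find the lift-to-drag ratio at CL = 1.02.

CD = 0.0258 + 0.0392 × 1.02² = 0.06658
L/D = CL/CD = 1.02 / 0.06658 = 15.3

L/D = 15.3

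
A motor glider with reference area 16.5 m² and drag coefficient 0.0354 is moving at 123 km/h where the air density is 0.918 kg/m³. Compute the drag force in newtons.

D = 313 N

Convert speed: v = 123 km/h ÷ 3.6 = 34.17 m/s.
Dynamic pressure q = ½ρv² = ½ × 0.918 × 34.17² = 535.8 Pa.
D = q·S·CD = 535.8 × 16.5 × 0.0354 = 313 N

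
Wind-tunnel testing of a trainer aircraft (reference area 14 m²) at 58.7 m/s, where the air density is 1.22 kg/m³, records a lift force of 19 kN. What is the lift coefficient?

From L = ½ρv²S·CL, rearranging gives CL = 2L/(ρv²S).
CL = 2 × 19000 / (1.22 × 58.7² × 14) = 0.646

CL = 0.646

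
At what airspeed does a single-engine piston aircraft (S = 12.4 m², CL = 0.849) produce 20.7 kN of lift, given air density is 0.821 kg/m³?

L = ½ρv²S·CL ⇒ v = √(2L/(ρ·S·CL))
v = √(2 × 20700 / (0.821 × 12.4 × 0.849)) = √4790 = 69.2 m/s

v = 69.2 m/s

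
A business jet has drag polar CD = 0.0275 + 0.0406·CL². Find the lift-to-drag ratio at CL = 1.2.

L/D = 14

CD = 0.0275 + 0.0406 × 1.2² = 0.08596
L/D = CL/CD = 1.2 / 0.08596 = 14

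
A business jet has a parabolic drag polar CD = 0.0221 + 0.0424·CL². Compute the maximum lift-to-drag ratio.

(L/D)max = 16.3

For CD = CD0 + K·CL², (L/D)max occurs at CL* = √(CD0/K) and equals 1/(2√(K·CD0)).
(L/D)max = 1/(2√(0.0424 × 0.0221)) = 1/(2 × 0.03061) = 16.3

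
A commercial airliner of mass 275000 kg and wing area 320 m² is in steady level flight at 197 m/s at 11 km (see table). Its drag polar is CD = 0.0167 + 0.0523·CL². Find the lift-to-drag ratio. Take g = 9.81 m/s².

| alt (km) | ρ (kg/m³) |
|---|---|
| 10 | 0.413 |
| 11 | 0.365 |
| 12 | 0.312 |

At 11 km, from the table: ρ = 0.365 kg/m³.
Level flight ⇒ L = W = m·g = 275000 × 9.81 = 2.6978×10^6 N.
Dynamic pressure q = 0.5 × 0.365 × 197² = 7083 Pa.
CL = W/(q·S) = 2.6978×10^6 / (7083 × 320) = 1.19.
CD = 0.0167 + 0.0523 × 1.19² = 0.0908.
L/D = CL/CD = 1.19 / 0.0908 = 13.1

L/D = 13.1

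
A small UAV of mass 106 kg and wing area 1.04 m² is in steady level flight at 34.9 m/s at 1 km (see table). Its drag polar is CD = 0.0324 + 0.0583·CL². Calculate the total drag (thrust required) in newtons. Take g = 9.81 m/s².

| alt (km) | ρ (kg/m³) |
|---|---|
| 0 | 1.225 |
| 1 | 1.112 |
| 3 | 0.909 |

D = 112 N

At 1 km, from the table: ρ = 1.112 kg/m³.
Level flight ⇒ L = W = m·g = 106 × 9.81 = 1039.9 N.
Dynamic pressure q = 0.5 × 1.112 × 34.9² = 677.2 Pa.
CL = 2W/(ρv²S) = 2×1039.9/(1.112×34.9²×1.04) = 1.476.
CD = 0.0324 + 0.0583 × 1.476² = 0.1595.
D = q·S·CD = 677.2 × 1.04 × 0.1595 = 112.3 N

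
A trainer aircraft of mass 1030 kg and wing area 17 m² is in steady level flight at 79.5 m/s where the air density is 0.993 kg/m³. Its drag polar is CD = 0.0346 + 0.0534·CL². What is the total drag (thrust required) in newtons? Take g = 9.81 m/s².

D = 1950 N

Weight W = mg = 1030 × 9.81 = 10104 N; in level flight L = W.
Dynamic pressure q = 0.5 × 0.993 × 79.5² = 3138 Pa.
CL = W/(q·S) = 10104 / (3138 × 17) = 0.1894.
CD = 0.0346 + 0.0534 × 0.1894² = 0.03652.
D = q·S·CD = 3138 × 17 × 0.03652 = 1948 N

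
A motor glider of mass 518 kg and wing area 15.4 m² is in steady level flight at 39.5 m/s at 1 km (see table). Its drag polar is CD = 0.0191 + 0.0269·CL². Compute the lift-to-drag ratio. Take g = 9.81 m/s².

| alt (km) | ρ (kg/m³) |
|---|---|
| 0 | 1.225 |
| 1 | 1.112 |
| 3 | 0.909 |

L/D = 16.5

At 1 km, from the table: ρ = 1.112 kg/m³.
Level flight ⇒ L = W = m·g = 518 × 9.81 = 5081.6 N.
q = ½ρv² = ½ × 1.112 × 39.5² = 867.5 Pa.
Required CL = L/(qS) = 5081.6/(867.5·15.4) = 0.3804.
CD = 0.0191 + 0.0269 × 0.3804² = 0.02299.
L/D = CL/CD = 0.3804 / 0.02299 = 16.5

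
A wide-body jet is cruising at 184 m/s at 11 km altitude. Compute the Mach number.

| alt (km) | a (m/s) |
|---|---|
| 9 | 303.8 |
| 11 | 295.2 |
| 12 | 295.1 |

M = 0.623

At 11 km, from the table: a = 295.2 m/s.
M = v/a = 184 / 295.2 = 0.623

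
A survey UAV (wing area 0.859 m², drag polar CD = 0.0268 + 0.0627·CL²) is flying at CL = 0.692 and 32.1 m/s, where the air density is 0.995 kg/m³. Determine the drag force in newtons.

D = 25 N

CD = 0.0268 + 0.0627 × 0.692² = 0.05682
D = ½ρv²S·CD = ½ × 0.995 × 32.1² × 0.859 × 0.05682 = 25 N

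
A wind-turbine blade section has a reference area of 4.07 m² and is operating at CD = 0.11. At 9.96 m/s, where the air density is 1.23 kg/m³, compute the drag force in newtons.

D = 27.3 N

Dynamic pressure q = ½ρv² = ½ × 1.23 × 9.96² = 61.01 Pa.
D = q·S·CD = 61.01 × 4.07 × 0.11 = 27.3 N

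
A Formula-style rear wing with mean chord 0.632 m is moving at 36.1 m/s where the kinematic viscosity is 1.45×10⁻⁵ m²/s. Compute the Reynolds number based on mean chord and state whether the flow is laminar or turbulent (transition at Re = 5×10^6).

Re = v·c/ν = 36.1 × 0.632 / (1.45×10⁻⁵) = 1.57×10^6
Since 1.57×10^6 < 5×10^6, the flow is laminar.

Re = 1.57×10^6 (laminar)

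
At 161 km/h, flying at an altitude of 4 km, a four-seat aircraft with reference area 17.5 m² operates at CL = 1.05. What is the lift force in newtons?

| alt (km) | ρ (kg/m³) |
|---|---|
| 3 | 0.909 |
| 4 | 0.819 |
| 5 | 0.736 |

At 4 km, from the table: ρ = 0.819 kg/m³.
Convert speed: v = 161 km/h ÷ 3.6 = 44.72 m/s.
Dynamic pressure q = ½ρv² = ½ × 0.819 × 44.72² = 819 Pa.
L = q·S·CL = 819 × 17.5 × 1.05 = 15000 N ≈ 15 kN

L = 15000 N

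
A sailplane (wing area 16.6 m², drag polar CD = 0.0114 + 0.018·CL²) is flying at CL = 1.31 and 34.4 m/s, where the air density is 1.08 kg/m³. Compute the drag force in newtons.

CD = 0.0114 + 0.018 × 1.31² = 0.04229
D = ½ρv²S·CD = ½ × 1.08 × 34.4² × 16.6 × 0.04229 = 449 N

D = 449 N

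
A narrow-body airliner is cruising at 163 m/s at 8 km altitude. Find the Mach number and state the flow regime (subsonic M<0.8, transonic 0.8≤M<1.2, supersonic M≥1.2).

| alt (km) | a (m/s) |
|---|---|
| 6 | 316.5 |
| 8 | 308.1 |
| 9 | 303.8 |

M = 0.529 (subsonic)

At 8 km, from the table: a = 308.1 m/s.
M = v/a = 163 / 308.1 = 0.529
M = 0.529 → subsonic.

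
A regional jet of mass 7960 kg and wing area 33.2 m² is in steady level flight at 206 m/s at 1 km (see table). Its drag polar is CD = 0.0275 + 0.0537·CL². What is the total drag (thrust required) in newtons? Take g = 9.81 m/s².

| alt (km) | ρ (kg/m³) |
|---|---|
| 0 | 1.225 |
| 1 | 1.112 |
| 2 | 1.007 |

At 1 km, from the table: ρ = 1.112 kg/m³.
Level flight ⇒ L = W = m·g = 7960 × 9.81 = 78088 N.
Dynamic pressure q = 0.5 × 1.112 × 206² = 23590 Pa.
CL = 2W/(ρv²S) = 2×78088/(1.112×206²×33.2) = 0.09969.
CD = 0.0275 + 0.0537 × 0.09969² = 0.02803.
D = q·S·CD = 23590 × 33.2 × 0.02803 = 21960 N

D = 22000 N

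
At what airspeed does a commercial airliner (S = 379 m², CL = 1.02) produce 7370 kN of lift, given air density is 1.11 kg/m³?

L = ½ρv²S·CL ⇒ v = √(2L/(ρ·S·CL))
v = √(2 × 7.37×10^6 / (1.11 × 379 × 1.02)) = √34350 = 185 m/s

v = 185 m/s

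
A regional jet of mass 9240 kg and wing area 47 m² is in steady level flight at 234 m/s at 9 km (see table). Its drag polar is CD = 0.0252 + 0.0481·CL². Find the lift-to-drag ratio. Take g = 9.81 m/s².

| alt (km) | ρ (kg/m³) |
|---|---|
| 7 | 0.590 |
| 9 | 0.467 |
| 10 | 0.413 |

L/D = 5.74

At 9 km, from the table: ρ = 0.467 kg/m³.
Level flight ⇒ L = W = m·g = 9240 × 9.81 = 90644 N.
q = ½ρv² = ½ × 0.467 × 234² = 12790 Pa.
Required CL = L/(qS) = 90644/(12790·47) = 0.1508.
CD = 0.0252 + 0.0481 × 0.1508² = 0.02629.
L/D = CL/CD = 0.1508 / 0.02629 = 5.74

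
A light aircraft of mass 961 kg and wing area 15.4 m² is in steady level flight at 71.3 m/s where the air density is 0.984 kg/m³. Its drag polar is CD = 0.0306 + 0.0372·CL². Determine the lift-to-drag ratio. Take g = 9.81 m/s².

L/D = 7.46

Weight W = mg = 961 × 9.81 = 9427.4 N; in level flight L = W.
q = ½ρv² = ½ × 0.984 × 71.3² = 2501 Pa.
Required CL = L/(qS) = 9427.4/(2501·15.4) = 0.2448.
CD = 0.0306 + 0.0372 × 0.2448² = 0.03283.
L/D = CL/CD = 0.2448 / 0.03283 = 7.46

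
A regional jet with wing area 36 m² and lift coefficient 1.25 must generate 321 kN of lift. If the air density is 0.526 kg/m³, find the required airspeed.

v = 165 m/s

L = ½ρv²S·CL ⇒ v = √(2L/(ρ·S·CL))
v = √(2 × 3.21×10^5 / (0.526 × 36 × 1.25)) = √27120 = 165 m/s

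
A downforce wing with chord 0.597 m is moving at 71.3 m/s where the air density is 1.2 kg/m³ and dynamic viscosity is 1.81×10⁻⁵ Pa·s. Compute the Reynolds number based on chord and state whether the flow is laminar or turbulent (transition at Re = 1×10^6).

Re = ρ·v·c/μ = 1.2 × 71.3 × 0.597 / (1.81×10⁻⁵) = 2.82×10^6
Since 2.82×10^6 > 1×10^6, the flow is turbulent.

Re = 2.82×10^6 (turbulent)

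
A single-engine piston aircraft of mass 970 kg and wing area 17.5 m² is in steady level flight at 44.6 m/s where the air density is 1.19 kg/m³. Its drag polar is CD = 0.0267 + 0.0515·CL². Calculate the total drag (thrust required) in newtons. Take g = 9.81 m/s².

In steady level flight, lift balances weight: W = mg = 970 × 9.81 = 9515.7 N.
Dynamic pressure q = 0.5 × 1.19 × 44.6² = 1184 Pa.
CL = W/(q·S) = 9515.7 / (1184 × 17.5) = 0.4594.
CD = 0.0267 + 0.0515 × 0.4594² = 0.03757.
D = q·S·CD = 1184 × 17.5 × 0.03757 = 778.2 N

D = 778 N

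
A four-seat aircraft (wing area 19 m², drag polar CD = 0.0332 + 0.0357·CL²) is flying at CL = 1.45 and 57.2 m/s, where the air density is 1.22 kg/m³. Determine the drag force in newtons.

D = 4110 N

CD = 0.0332 + 0.0357 × 1.45² = 0.1083
D = ½ρv²S·CD = ½ × 1.22 × 57.2² × 19 × 0.1083 = 4110 N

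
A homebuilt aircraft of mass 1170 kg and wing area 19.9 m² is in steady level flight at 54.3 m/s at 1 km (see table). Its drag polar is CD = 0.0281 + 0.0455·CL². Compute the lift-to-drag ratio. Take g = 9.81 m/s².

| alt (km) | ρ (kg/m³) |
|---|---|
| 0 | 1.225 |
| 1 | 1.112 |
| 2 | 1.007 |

At 1 km, from the table: ρ = 1.112 kg/m³.
In steady level flight, lift balances weight: W = mg = 1170 × 9.81 = 11478 N.
Dynamic pressure q = 0.5 × 1.112 × 54.3² = 1639 Pa.
CL = W/(q·S) = 11478 / (1639 × 19.9) = 0.3518.
CD = 0.0281 + 0.0455 × 0.3518² = 0.03373.
L/D = CL/CD = 0.3518 / 0.03373 = 10.4

L/D = 10.4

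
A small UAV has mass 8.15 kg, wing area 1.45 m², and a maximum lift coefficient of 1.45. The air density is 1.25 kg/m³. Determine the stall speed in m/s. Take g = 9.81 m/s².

At stall, lift equals weight: L = W = m·g = 8.15 × 9.81 = 79.95 N.
V_stall = √(2W/(ρ·S·CL,max)) = √(2 × 79.95 / (1.25 × 1.45 × 1.45))
V_stall = √60.84 = 7.8 m/s

V_stall = 7.8 m/s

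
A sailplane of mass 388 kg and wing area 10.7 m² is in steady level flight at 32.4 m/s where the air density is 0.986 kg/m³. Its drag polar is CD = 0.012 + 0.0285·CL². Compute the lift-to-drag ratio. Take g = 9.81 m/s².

L/D = 27

Level flight ⇒ L = W = m·g = 388 × 9.81 = 3806.3 N.
Dynamic pressure q = 0.5 × 0.986 × 32.4² = 517.5 Pa.
CL = 2W/(ρv²S) = 2×3806.3/(0.986×32.4²×10.7) = 0.6874.
CD = 0.012 + 0.0285 × 0.6874² = 0.02546.
L/D = CL/CD = 0.6874 / 0.02546 = 27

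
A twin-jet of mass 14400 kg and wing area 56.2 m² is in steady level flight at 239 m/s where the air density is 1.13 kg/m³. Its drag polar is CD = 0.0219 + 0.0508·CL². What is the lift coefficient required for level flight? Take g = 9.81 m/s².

CL = 0.0779

In steady level flight, lift balances weight: W = mg = 14400 × 9.81 = 1.4126×10^5 N.
q = ½ρv² = ½ × 1.13 × 239² = 32270 Pa.
Required CL = L/(qS) = 1.4126×10^5/(32270·56.2) = 0.07788.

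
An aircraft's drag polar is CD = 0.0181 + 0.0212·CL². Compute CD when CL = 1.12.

CD = 0.0181 + 0.0212 × 1.12² = 0.0181 + 0.02659 = 0.0447

CD = 0.0447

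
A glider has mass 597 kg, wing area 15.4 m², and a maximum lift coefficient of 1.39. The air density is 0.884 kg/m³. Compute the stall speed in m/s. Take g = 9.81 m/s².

V_stall = 24.9 m/s

Stall occurs when L = W at CL,max. W = mg = 597 × 9.81 = 5857 N.
From L = ½ρV²S·CL,max = W: V_stall = √(2W/(ρSCL,max)) = √(2·5857/(0.884·15.4·1.39))
V_stall = √619 = 24.9 m/s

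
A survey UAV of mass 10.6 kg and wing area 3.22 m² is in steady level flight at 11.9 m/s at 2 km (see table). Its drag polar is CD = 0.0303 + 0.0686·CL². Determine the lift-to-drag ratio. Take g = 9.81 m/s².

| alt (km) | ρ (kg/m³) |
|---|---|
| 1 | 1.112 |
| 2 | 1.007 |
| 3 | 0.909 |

L/D = 10.2

At 2 km, from the table: ρ = 1.007 kg/m³.
In steady level flight, lift balances weight: W = mg = 10.6 × 9.81 = 103.99 N.
Dynamic pressure q = 0.5 × 1.007 × 11.9² = 71.3 Pa.
CL = 2W/(ρv²S) = 2×103.99/(1.007×11.9²×3.22) = 0.4529.
CD = 0.0303 + 0.0686 × 0.4529² = 0.04437.
L/D = CL/CD = 0.4529 / 0.04437 = 10.2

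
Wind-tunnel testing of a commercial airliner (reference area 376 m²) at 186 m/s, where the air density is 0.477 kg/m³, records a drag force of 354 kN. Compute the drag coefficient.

From D = ½ρv²S·CD, rearranging gives CD = 2D/(ρv²S).
CD = 2 × 3.54×10^5 / (0.477 × 186² × 376) = 0.114

CD = 0.114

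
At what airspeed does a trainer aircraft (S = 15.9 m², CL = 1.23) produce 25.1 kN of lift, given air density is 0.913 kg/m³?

v = 53 m/s

L = ½ρv²S·CL ⇒ v = √(2L/(ρ·S·CL))
v = √(2 × 25100 / (0.913 × 15.9 × 1.23)) = √2811 = 53 m/s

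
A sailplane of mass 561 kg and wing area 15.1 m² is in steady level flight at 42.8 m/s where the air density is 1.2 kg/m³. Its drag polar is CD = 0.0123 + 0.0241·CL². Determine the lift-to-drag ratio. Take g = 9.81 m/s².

Level flight ⇒ L = W = m·g = 561 × 9.81 = 5503.4 N.
Dynamic pressure q = 0.5 × 1.2 × 42.8² = 1099 Pa.
Required CL = L/(qS) = 5503.4/(1099·15.1) = 0.3316.
CD = 0.0123 + 0.0241 × 0.3316² = 0.01495.
L/D = CL/CD = 0.3316 / 0.01495 = 22.2

L/D = 22.2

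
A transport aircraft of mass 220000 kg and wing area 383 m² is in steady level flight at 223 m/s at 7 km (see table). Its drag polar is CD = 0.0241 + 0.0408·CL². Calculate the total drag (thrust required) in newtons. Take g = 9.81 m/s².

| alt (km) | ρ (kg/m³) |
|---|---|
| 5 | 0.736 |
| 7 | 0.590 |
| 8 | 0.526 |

D = 1.69×10^5 N

At 7 km, from the table: ρ = 0.590 kg/m³.
Weight W = mg = 220000 × 9.81 = 2.1582×10^6 N; in level flight L = W.
q = ½ρv² = ½ × 0.59 × 223² = 14670 Pa.
Required CL = L/(qS) = 2.1582×10^6/(14670·383) = 0.3841.
CD = 0.0241 + 0.0408 × 0.3841² = 0.03012.
D = q·S·CD = 14670 × 383 × 0.03012 = 1.692×10^5 N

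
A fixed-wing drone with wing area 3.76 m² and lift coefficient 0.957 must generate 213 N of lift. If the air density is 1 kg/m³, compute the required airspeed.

L = ½ρv²S·CL ⇒ v = √(2L/(ρ·S·CL))
v = √(2 × 213 / (1 × 3.76 × 0.957)) = √118.4 = 10.9 m/s

v = 10.9 m/s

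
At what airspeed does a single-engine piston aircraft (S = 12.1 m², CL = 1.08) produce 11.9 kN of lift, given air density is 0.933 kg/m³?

v = 44.2 m/s

L = ½ρv²S·CL ⇒ v = √(2L/(ρ·S·CL))
v = √(2 × 11900 / (0.933 × 12.1 × 1.08)) = √1952 = 44.2 m/s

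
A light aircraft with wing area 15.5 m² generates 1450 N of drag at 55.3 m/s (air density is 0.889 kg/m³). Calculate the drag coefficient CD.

CD = 0.0688

From D = ½ρv²S·CD, rearranging gives CD = 2D/(ρv²S).
CD = 2 × 1450 / (0.889 × 55.3² × 15.5) = 0.0688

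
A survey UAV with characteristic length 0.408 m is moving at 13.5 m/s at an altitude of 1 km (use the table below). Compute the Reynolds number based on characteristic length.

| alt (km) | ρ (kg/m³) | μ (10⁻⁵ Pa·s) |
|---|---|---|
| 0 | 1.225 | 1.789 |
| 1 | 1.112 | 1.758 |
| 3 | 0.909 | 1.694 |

At 1 km, from the table: ρ = 1.112 kg/m³, μ = 1.758×10⁻⁵ Pa·s.
Re = ρ·v·c/μ = 1.112 × 13.5 × 0.408 / (1.758×10⁻⁵) = 3.48×10^5

Re = 3.48×10^5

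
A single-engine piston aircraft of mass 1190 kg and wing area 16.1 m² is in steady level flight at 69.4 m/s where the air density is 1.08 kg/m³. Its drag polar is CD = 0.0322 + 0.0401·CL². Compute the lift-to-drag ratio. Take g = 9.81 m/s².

Level flight ⇒ L = W = m·g = 1190 × 9.81 = 11674 N.
q = ½ρv² = ½ × 1.08 × 69.4² = 2601 Pa.
CL = W/(q·S) = 11674 / (2601 × 16.1) = 0.2788.
CD = 0.0322 + 0.0401 × 0.2788² = 0.03532.
L/D = CL/CD = 0.2788 / 0.03532 = 7.89

L/D = 7.89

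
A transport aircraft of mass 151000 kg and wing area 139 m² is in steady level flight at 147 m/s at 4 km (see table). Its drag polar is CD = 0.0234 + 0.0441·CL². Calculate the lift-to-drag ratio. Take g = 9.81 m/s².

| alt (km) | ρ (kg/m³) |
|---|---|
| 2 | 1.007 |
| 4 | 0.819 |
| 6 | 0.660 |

L/D = 13.8

At 4 km, from the table: ρ = 0.819 kg/m³.
Weight W = mg = 151000 × 9.81 = 1.4813×10^6 N; in level flight L = W.
Dynamic pressure q = 0.5 × 0.819 × 147² = 8849 Pa.
CL = W/(q·S) = 1.4813×10^6 / (8849 × 139) = 1.204.
CD = 0.0234 + 0.0441 × 1.204² = 0.08736.
L/D = CL/CD = 1.204 / 0.08736 = 13.8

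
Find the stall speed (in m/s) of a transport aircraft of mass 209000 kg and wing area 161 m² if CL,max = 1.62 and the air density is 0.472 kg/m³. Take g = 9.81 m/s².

Weight W = mg = 209000 × 9.81 = 2.05×10^6 N.
V_stall = √(2W/(ρ·S·CL,max)) = √(2 × 2.05×10^6 / (0.472 × 161 × 1.62))
V_stall = √33310 = 183 m/s

V_stall = 183 m/s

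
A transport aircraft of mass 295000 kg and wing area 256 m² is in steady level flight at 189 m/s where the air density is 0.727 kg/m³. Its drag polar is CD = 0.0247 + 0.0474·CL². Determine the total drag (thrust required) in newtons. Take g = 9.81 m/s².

Weight W = mg = 295000 × 9.81 = 2.894×10^6 N; in level flight L = W.
Dynamic pressure q = 0.5 × 0.727 × 189² = 12980 Pa.
CL = 2W/(ρv²S) = 2×2.894×10^6/(0.727×189²×256) = 0.8706.
CD = 0.0247 + 0.0474 × 0.8706² = 0.06063.
D = q·S·CD = 12980 × 256 × 0.06063 = 2.015×10^5 N

D = 2.02×10^5 N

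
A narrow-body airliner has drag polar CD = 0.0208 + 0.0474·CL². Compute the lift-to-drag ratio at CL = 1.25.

L/D = 13.2

CD = 0.0208 + 0.0474 × 1.25² = 0.09486
L/D = CL/CD = 1.25 / 0.09486 = 13.2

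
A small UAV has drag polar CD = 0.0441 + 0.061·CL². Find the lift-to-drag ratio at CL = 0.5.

CD = 0.0441 + 0.061 × 0.5² = 0.05935
L/D = CL/CD = 0.5 / 0.05935 = 8.42

L/D = 8.42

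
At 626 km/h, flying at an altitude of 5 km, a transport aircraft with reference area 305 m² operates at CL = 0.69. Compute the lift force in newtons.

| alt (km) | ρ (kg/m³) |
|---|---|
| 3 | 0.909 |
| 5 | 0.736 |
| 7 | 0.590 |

At 5 km, from the table: ρ = 0.736 kg/m³.
Convert speed: v = 626 km/h ÷ 3.6 = 173.9 m/s.
L = ½ρv²S·CL = ½ × 0.736 × 173.9² × 305 × 0.69 = 2.34×10^6 N ≈ 2340 kN

L = 2.34×10^6 N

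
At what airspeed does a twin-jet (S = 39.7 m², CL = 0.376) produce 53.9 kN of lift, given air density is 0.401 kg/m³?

L = ½ρv²S·CL ⇒ v = √(2L/(ρ·S·CL))
v = √(2 × 53900 / (0.401 × 39.7 × 0.376)) = √18010 = 134 m/s

v = 134 m/s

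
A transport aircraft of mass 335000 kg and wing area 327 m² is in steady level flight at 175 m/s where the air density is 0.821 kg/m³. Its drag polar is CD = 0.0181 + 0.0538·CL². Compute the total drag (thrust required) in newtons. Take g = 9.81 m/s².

D = 2.16×10^5 N

Level flight ⇒ L = W = m·g = 335000 × 9.81 = 3.2864×10^6 N.
q = ½ρv² = ½ × 0.821 × 175² = 12570 Pa.
Required CL = L/(qS) = 3.2864×10^6/(12570·327) = 0.7994.
CD = 0.0181 + 0.0538 × 0.7994² = 0.05248.
D = q·S·CD = 12570 × 327 × 0.05248 = 2.157×10^5 N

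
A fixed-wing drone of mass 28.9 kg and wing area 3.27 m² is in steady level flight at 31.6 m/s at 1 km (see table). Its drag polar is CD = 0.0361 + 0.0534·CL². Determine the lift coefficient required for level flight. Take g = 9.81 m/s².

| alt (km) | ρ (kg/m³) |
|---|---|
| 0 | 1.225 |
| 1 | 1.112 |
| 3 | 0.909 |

CL = 0.156

At 1 km, from the table: ρ = 1.112 kg/m³.
In steady level flight, lift balances weight: W = mg = 28.9 × 9.81 = 283.51 N.
Dynamic pressure q = 0.5 × 1.112 × 31.6² = 555.2 Pa.
CL = 2W/(ρv²S) = 2×283.51/(1.112×31.6²×3.27) = 0.1562.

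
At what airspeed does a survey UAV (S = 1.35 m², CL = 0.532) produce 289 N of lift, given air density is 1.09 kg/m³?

v = 27.2 m/s

L = ½ρv²S·CL ⇒ v = √(2L/(ρ·S·CL))
v = √(2 × 289 / (1.09 × 1.35 × 0.532)) = √738.3 = 27.2 m/s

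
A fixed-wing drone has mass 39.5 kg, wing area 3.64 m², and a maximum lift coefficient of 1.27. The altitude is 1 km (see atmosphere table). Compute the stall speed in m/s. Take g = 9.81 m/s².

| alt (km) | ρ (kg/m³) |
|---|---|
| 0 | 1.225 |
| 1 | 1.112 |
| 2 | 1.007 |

At 1 km, from the table: ρ = 1.112 kg/m³.
At stall, lift equals weight: L = W = m·g = 39.5 × 9.81 = 387.5 N.
V_stall = √(2W/(ρ·S·CL,max)) = √(2 × 387.5 / (1.112 × 3.64 × 1.27))
V_stall = √150.8 = 12.3 m/s

V_stall = 12.3 m/s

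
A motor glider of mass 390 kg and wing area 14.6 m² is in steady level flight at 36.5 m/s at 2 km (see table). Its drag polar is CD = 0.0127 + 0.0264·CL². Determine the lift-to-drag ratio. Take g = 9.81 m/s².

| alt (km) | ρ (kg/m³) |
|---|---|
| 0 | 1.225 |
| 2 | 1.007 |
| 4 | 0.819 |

L/D = 23.4

At 2 km, from the table: ρ = 1.007 kg/m³.
Weight W = mg = 390 × 9.81 = 3825.9 N; in level flight L = W.
Dynamic pressure q = 0.5 × 1.007 × 36.5² = 670.8 Pa.
Required CL = L/(qS) = 3825.9/(670.8·14.6) = 0.3907.
CD = 0.0127 + 0.0264 × 0.3907² = 0.01673.
L/D = CL/CD = 0.3907 / 0.01673 = 23.4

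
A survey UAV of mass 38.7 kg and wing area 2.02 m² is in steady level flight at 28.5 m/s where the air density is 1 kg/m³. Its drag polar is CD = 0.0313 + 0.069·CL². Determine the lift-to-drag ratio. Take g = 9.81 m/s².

In steady level flight, lift balances weight: W = mg = 38.7 × 9.81 = 379.65 N.
Dynamic pressure q = 0.5 × 1 × 28.5² = 406.1 Pa.
CL = W/(q·S) = 379.65 / (406.1 × 2.02) = 0.4628.
CD = 0.0313 + 0.069 × 0.4628² = 0.04608.
L/D = CL/CD = 0.4628 / 0.04608 = 10

L/D = 10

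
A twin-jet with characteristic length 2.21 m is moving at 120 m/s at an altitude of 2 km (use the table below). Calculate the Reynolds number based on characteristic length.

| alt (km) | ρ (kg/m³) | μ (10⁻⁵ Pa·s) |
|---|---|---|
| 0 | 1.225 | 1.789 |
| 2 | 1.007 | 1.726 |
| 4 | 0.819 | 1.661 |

Re = 1.55×10^7

At 2 km, from the table: ρ = 1.007 kg/m³, μ = 1.726×10⁻⁵ Pa·s.
Re = ρ·v·c/μ = 1.007 × 120 × 2.21 / (1.726×10⁻⁵) = 1.55×10^7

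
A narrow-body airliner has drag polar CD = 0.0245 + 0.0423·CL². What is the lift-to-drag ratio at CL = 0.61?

CD = 0.0245 + 0.0423 × 0.61² = 0.04024
L/D = CL/CD = 0.61 / 0.04024 = 15.2

L/D = 15.2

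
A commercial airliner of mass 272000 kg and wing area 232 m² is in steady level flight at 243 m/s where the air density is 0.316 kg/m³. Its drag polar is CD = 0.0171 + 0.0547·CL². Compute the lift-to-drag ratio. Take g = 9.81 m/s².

Weight W = mg = 272000 × 9.81 = 2.6683×10^6 N; in level flight L = W.
Dynamic pressure q = 0.5 × 0.316 × 243² = 9330 Pa.
CL = 2W/(ρv²S) = 2×2.6683×10^6/(0.316×243²×232) = 1.233.
CD = 0.0171 + 0.0547 × 1.233² = 0.1002.
L/D = CL/CD = 1.233 / 0.1002 = 12.3

L/D = 12.3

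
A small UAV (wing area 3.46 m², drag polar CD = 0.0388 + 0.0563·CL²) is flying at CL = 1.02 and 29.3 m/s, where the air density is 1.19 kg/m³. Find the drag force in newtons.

D = 172 N

CD = 0.0388 + 0.0563 × 1.02² = 0.09737
D = ½ρv²S·CD = ½ × 1.19 × 29.3² × 3.46 × 0.09737 = 172 N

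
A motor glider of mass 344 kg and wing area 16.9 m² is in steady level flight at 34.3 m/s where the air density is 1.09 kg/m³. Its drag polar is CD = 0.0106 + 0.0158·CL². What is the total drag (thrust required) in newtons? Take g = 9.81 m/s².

D = 131 N

In steady level flight, lift balances weight: W = mg = 344 × 9.81 = 3374.6 N.
Dynamic pressure q = 0.5 × 1.09 × 34.3² = 641.2 Pa.
CL = W/(q·S) = 3374.6 / (641.2 × 16.9) = 0.3114.
CD = 0.0106 + 0.0158 × 0.3114² = 0.01213.
D = q·S·CD = 641.2 × 16.9 × 0.01213 = 131.5 N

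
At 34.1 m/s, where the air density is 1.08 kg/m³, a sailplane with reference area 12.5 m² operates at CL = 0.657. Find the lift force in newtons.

Dynamic pressure q = ½ρv² = ½ × 1.08 × 34.1² = 627.9 Pa.
L = q·S·CL = 627.9 × 12.5 × 0.657 = 5160 N ≈ 5.16 kN

L = 5160 N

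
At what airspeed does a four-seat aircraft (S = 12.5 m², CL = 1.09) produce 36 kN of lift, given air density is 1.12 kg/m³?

v = 68.7 m/s

L = ½ρv²S·CL ⇒ v = √(2L/(ρ·S·CL))
v = √(2 × 36000 / (1.12 × 12.5 × 1.09)) = √4718 = 68.7 m/s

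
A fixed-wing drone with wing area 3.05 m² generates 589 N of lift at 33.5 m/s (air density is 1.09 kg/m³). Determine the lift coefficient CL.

CL = 0.316

From L = ½ρv²S·CL, rearranging gives CL = 2L/(ρv²S).
CL = 2 × 589 / (1.09 × 33.5² × 3.05) = 0.316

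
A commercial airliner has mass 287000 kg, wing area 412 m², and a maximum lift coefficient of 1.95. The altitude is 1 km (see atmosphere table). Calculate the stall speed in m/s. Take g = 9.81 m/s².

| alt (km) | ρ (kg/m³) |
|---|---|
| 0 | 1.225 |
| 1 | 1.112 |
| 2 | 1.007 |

V_stall = 79.4 m/s

At 1 km, from the table: ρ = 1.112 kg/m³.
Stall occurs when L = W at CL,max. W = mg = 287000 × 9.81 = 2.815×10^6 N.
From L = ½ρV²S·CL,max = W: V_stall = √(2W/(ρSCL,max)) = √(2·2.815×10^6/(1.112·412·1.95))
V_stall = √6303 = 79.4 m/s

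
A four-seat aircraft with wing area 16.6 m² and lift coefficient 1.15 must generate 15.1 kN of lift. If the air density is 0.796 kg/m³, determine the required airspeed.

L = ½ρv²S·CL ⇒ v = √(2L/(ρ·S·CL))
v = √(2 × 15100 / (0.796 × 16.6 × 1.15)) = √1987 = 44.6 m/s

v = 44.6 m/s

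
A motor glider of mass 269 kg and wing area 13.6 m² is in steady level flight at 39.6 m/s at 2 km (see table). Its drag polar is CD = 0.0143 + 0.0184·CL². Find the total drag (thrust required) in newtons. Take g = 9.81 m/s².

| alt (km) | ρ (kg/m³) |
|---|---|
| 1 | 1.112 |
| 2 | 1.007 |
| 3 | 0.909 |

At 2 km, from the table: ρ = 1.007 kg/m³.
Level flight ⇒ L = W = m·g = 269 × 9.81 = 2638.9 N.
q = ½ρv² = ½ × 1.007 × 39.6² = 789.6 Pa.
CL = 2W/(ρv²S) = 2×2638.9/(1.007×39.6²×13.6) = 0.2457.
CD = 0.0143 + 0.0184 × 0.2457² = 0.01541.
D = q·S·CD = 789.6 × 13.6 × 0.01541 = 165.5 N

D = 165 N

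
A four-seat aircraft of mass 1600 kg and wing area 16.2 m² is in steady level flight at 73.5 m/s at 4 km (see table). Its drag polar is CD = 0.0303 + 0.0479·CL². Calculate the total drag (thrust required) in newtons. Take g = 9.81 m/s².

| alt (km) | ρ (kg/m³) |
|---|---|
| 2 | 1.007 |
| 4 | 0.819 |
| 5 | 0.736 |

At 4 km, from the table: ρ = 0.819 kg/m³.
Weight W = mg = 1600 × 9.81 = 15696 N; in level flight L = W.
q = ½ρv² = ½ × 0.819 × 73.5² = 2212 Pa.
Required CL = L/(qS) = 15696/(2212·16.2) = 0.438.
CD = 0.0303 + 0.0479 × 0.438² = 0.03949.
D = q·S·CD = 2212 × 16.2 × 0.03949 = 1415 N

D = 1420 N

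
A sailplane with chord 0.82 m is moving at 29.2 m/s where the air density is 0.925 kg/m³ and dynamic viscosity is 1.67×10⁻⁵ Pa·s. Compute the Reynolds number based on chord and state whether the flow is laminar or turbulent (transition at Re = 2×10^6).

Re = ρ·v·c/μ = 0.925 × 29.2 × 0.82 / (1.67×10⁻⁵) = 1.33×10^6
Since 1.33×10^6 < 2×10^6, the flow is laminar.

Re = 1.33×10^6 (laminar)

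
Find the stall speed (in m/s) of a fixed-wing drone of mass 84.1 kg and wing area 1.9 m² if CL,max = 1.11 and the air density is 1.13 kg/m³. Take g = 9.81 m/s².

V_stall = 26.3 m/s

Stall occurs when L = W at CL,max. W = mg = 84.1 × 9.81 = 825 N.
V_stall = √(2W/(ρ·S·CL,max)) = √(2 × 825 / (1.13 × 1.9 × 1.11))
V_stall = √692.4 = 26.3 m/s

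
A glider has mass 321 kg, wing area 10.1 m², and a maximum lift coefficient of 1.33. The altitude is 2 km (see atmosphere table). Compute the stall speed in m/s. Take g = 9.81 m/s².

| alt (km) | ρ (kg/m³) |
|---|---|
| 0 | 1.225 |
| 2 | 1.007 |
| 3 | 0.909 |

V_stall = 21.6 m/s

At 2 km, from the table: ρ = 1.007 kg/m³.
Stall occurs when L = W at CL,max. W = mg = 321 × 9.81 = 3149 N.
From L = ½ρV²S·CL,max = W: V_stall = √(2W/(ρSCL,max)) = √(2·3149/(1.007·10.1·1.33))
V_stall = √465.6 = 21.6 m/s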